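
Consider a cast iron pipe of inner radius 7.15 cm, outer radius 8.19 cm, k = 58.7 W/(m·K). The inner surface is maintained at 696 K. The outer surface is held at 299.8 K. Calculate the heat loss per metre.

Q' = 2πk·ΔT/ln(r₂/r₁) = 2π × 58.7 × 396.2 / ln(0.0819/0.0715) = 1.08×10^6 W/m

Q' = 1080 kW/m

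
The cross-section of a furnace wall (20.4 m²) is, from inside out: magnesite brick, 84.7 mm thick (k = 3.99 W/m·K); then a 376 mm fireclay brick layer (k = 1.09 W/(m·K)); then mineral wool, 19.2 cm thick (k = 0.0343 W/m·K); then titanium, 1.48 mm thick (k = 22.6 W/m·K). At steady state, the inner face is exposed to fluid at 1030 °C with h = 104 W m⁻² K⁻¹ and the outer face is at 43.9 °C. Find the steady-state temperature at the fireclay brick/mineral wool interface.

T = 968 °C

Resistance network (inner→outer):
  R_conv,in = 1/(hA) = 1/(104·20.4) = 4.713×10^-4 K/W
  R_magnesite brick = L/(kA) = 0.0847/(3.99·20.4) = 0.001041 K/W
  R_fireclay brick = L/(kA) = 0.376/(1.09·20.4) = 0.01691 K/W
  R_mineral wool = L/(kA) = 0.192/(0.0343·20.4) = 0.2744 K/W
  R_titanium = L/(kA) = 0.00148/(22.6·20.4) = 3.210×10^-6 K/W
ΣR = 4.713×10^-4 + 0.001041 + 0.01691 + 0.2744 + 3.210×10^-6 = 0.2928 K/W
Q = ΔT/ΣR = (1030 °C − 43.9 °C)/0.2928 = 3368 W
From the inner boundary to the fireclay brick/mineral wool interface, ΣR_partial = 0.01842 K/W.
T_interface = T_in − Q·ΣR_partial = 1030 °C − (3368)(0.01842) = 968 °C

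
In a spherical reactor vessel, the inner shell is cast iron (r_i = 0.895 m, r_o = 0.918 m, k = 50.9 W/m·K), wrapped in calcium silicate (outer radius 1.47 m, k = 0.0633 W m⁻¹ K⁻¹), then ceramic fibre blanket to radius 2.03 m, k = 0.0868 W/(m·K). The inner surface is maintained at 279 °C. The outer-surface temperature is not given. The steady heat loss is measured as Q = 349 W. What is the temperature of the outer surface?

Sum the resistances:
  R_cast iron = (1/0.895 − 1/0.918)/(4πk) = 0.02799/(4π·50.9) = 4.377×10^-5 K/W
  R_calcium silicate = (1/0.918 − 1/1.47)/(4πk) = 0.4091/(4π·0.0633) = 0.5142 K/W
  R_ceramic fibre blanket = (1/1.47 − 1/2.03)/(4πk) = 0.1877/(4π·0.0868) = 0.1720 K/W
ΣR = 0.6863 K/W
ΔT = Q·ΣR = 349 × 0.6863 = 239.5 K
Heat flows outward, so T_out = T_in − ΔT = 279 − 239.5 = 39.5 °C

T_out = 39.5 °C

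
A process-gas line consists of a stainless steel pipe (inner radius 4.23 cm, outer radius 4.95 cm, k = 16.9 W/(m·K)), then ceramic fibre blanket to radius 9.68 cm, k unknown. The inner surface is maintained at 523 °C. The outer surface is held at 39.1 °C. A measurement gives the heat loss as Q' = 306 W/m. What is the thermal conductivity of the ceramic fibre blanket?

ΣR = ΔT/Q' = |523 − 39.1|/306 = 1.581 m·K/W
Known resistances:
  R'_stainless steel = ln(0.0495/0.0423)/(2πk) = 0.1572/(2π·16.9) = 0.001480 m·K/W
R_ceramic fibre blanket = ΣR − ΣR_known = 1.581 − 0.001480 = 1.580 m·K/W
ln(r₂/r₁)/(2πk) = 1.580 ⇒ k = 0.6707/(2π·1.580) = 0.0676 W/m·K

k = 0.0676 W/m·K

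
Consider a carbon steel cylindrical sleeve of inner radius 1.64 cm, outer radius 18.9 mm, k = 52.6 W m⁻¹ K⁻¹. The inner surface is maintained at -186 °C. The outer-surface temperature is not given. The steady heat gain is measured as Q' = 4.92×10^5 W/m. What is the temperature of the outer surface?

T_out = 25.2 °C

Sum the resistances:
  R'_carbon steel = ln(0.0189/0.0164)/(2πk) = 0.1419/(2π·52.6) = 4.293×10^-4 m·K/W
ΣR = 4.293×10^-4 m·K/W
ΔT = Q'·ΣR = 4.92×10^5 × 4.293×10^-4 = 211.2 K
Heat flows inward, so T_out = T_in + ΔT = -186 + 211.2 = 25.2 °C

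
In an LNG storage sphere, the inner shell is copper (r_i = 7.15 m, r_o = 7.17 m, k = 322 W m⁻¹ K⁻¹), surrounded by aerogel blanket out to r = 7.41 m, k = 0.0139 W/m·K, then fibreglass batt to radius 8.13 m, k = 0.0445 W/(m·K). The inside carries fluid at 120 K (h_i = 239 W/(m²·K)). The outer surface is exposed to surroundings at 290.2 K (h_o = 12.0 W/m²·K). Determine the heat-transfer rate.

Q = 3600 W

Treat each layer as a resistance in series:
  R_conv,in = 1/(4πr²h) = 1/(4π·7.15²·239) = 6.513×10^-6 K/W
  R_copper = (1/7.15 − 1/7.17)/(4πk) = 3.901×10^-4/(4π·322) = 9.641×10^-8 K/W
  R_aerogel blanket = (1/7.17 − 1/7.41)/(4πk) = 0.004517/(4π·0.0139) = 0.02586 K/W
  R_fibreglass batt = (1/7.41 − 1/8.13)/(4πk) = 0.01195/(4π·0.0445) = 0.02137 K/W
  R_conv,out = 1/(4πr²h) = 1/(4π·8.13²·12.0) = 1.003×10^-4 K/W
ΣR = 6.513×10^-6 + 9.641×10^-8 + 0.02586 + 0.02137 + 1.003×10^-4 = 0.04734 K/W
Q = ΔT/ΣR = (120 K − 290.2 K)/0.04734 = -3600 W
(Negative Q ⇒ heat flows inward; heat gain = 3600 W.)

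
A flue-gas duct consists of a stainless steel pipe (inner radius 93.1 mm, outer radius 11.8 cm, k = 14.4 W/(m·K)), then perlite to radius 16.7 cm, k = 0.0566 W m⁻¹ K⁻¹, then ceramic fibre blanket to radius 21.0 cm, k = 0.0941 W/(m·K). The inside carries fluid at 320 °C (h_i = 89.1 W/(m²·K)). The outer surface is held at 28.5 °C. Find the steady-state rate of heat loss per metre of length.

Q' = 210 W/m

Treat each layer as a resistance in series:
  R'_conv,in = 1/(2πr h) = 1/(2π·0.0931·89.1) = 0.01919 m·K/W
  R'_stainless steel = ln(0.118/0.0931)/(2πk) = 0.2370/(2π·14.4) = 0.002620 m·K/W
  R'_perlite = ln(0.167/0.118)/(2πk) = 0.3473/(2π·0.0566) = 0.9766 m·K/W
  R'_ceramic fibre blanket = ln(0.210/0.167)/(2πk) = 0.2291/(2π·0.0941) = 0.3875 m·K/W
ΣR = 0.01919 + 0.002620 + 0.9766 + 0.3875 = 1.386 m·K/W
Q' = ΔT/ΣR = (320 °C − 28.5 °C)/1.386 = 210 W/m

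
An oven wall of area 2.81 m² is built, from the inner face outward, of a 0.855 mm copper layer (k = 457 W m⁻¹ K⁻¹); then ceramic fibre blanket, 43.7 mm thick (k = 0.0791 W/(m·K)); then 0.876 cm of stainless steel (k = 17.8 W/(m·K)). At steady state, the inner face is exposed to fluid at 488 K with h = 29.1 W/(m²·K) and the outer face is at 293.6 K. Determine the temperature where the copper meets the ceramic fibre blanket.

T = 477 K

Series thermal resistances, inner to outer:
  R_conv,in = 1/(hA) = 1/(29.1·2.81) = 0.01223 K/W
  R_copper = L/(kA) = 8.55×10^-4/(457·2.81) = 6.658×10^-7 K/W
  R_ceramic fibre blanket = L/(kA) = 0.0437/(0.0791·2.81) = 0.1966 K/W
  R_stainless steel = L/(kA) = 0.00876/(17.8·2.81) = 1.751×10^-4 K/W
ΣR = 0.01223 + 6.658×10^-7 + 0.1966 + 1.751×10^-4 = 0.2090 K/W
Q = ΔT/ΣR = (488 K − 293.6 K)/0.2090 = 930.1 W
From the inner boundary to the copper/ceramic fibre blanket interface, ΣR_partial = 0.01223 K/W.
T_interface = T_in − Q·ΣR_partial = 488 K − (930.1)(0.01223) = 477 K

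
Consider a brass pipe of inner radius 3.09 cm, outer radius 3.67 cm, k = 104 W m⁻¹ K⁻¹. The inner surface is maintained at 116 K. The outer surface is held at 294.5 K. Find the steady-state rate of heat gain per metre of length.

Q' = 678 kW/m

Q' = 2πk·ΔT/ln(r₂/r₁) = 2π × 104 × 178.5 / ln(0.0367/0.0309) = 6.78×10^5 W/m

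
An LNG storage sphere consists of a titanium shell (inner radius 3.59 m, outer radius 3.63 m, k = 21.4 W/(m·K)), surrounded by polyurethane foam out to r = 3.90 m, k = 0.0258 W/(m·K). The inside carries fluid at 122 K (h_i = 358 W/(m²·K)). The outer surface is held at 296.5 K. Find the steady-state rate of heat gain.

Series thermal resistances, inner to outer:
  R_conv,in = 1/(4πr²h) = 1/(4π·3.59²·358) = 1.725×10^-5 K/W
  R_titanium = (1/3.59 − 1/3.63)/(4πk) = 0.003069/(4π·21.4) = 1.141×10^-5 K/W
  R_polyurethane foam = (1/3.63 − 1/3.90)/(4πk) = 0.01907/(4π·0.0258) = 0.05883 K/W
ΣR = 1.725×10^-5 + 1.141×10^-5 + 0.05883 = 0.05886 K/W
Q = ΔT/ΣR = (122 K − 296.5 K)/0.05886 = -2960 W
(Negative Q ⇒ heat flows inward; heat gain = 2960 W.)

Q = 2960 W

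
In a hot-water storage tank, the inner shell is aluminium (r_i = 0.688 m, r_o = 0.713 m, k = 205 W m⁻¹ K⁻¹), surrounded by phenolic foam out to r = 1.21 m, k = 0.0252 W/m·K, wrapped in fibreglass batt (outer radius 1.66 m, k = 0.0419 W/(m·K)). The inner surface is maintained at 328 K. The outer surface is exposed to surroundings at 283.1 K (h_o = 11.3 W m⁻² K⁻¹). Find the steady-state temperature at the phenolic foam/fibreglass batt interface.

T = 291.7 K

Series thermal resistances, inner to outer:
  R_aluminium = (1/0.688 − 1/0.713)/(4πk) = 0.05096/(4π·205) = 1.978×10^-5 K/W
  R_phenolic foam = (1/0.713 − 1/1.21)/(4πk) = 0.5761/(4π·0.0252) = 1.819 K/W
  R_fibreglass batt = (1/1.21 − 1/1.66)/(4πk) = 0.2240/(4π·0.0419) = 0.4255 K/W
  R_conv,out = 1/(4πr²h) = 1/(4π·1.66²·11.3) = 0.002556 K/W
ΣR = 1.978×10^-5 + 1.819 + 0.4255 + 0.002556 = 2.247 K/W
Q = ΔT/ΣR = (328 K − 283.1 K)/2.247 = 19.98 W
From the inner boundary to the phenolic foam/fibreglass batt interface, ΣR_partial = 1.819 K/W.
T_interface = T_in − Q·ΣR_partial = 328 K − (19.98)(1.819) = 291.7 K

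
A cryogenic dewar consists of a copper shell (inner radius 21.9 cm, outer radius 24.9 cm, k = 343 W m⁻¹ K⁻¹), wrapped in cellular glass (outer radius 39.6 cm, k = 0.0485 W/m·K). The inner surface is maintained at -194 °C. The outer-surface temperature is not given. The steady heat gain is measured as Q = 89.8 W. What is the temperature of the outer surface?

T_out = 25.7 °C

Series resistances:
  R_copper = (1/0.219 − 1/0.249)/(4πk) = 0.5501/(4π·343) = 1.276×10^-4 K/W
  R_cellular glass = (1/0.249 − 1/0.396)/(4πk) = 1.491/(4π·0.0485) = 2.446 K/W
ΣR = 2.446 K/W
ΔT = Q·ΣR = 89.8 × 2.446 = 219.7 K
Heat flows inward, so T_out = T_in + ΔT = -194 + 219.7 = 25.7 °C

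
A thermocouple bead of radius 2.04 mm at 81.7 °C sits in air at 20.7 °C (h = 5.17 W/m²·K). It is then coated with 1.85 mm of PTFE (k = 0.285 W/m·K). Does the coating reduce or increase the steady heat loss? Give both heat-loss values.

Critical radius for a sphere: r_cr = 2k/h = 0.110 m = 11.0 cm.
Outer radius after coating: r₂ = 0.00204 + 0.00185 = 0.00389 m.
Since r₁ < r_cr and r₂ ≤ r_cr, the coating moves toward the maximum at r_cr — heat loss rises.
Bare: R = 1/(4πr₁²h) = 3699 K/W; Q = 61/3699 = 0.0165 W.
Coated: R = R_cond + R_conv = 1082 K/W; Q = 61/1082 = 0.0564 W.

increases: 0.0165 → 0.0564 W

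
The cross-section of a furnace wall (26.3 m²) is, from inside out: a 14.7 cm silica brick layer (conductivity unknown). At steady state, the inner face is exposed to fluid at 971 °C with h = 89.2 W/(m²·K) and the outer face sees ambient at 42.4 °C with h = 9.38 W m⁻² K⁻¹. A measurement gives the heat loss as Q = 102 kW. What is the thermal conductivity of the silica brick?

ΣR = ΔT/Q = |971 − 42.4|/1.02×10^5 = 0.009104 K/W
Known resistances:
  R_conv,in = 1/(hA) = 1/(89.2·26.3) = 4.263×10^-4 K/W
  R_conv,out = 1/(hA) = 1/(9.38·26.3) = 0.004054 K/W
R_silica brick = ΣR − ΣR_known = 0.009104 − 0.004480 = 0.004624 K/W
L/(kA) = 0.004624 ⇒ k = 0.147/(0.004624·26.3) = 1.21 W/m·K

k = 1.21 W/m·K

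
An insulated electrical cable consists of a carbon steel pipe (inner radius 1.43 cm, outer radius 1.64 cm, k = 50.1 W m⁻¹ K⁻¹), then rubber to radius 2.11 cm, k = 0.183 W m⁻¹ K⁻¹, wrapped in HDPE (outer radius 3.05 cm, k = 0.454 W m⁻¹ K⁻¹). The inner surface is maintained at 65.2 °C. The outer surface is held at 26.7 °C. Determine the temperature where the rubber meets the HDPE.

Treat each layer as a resistance in series:
  R'_carbon steel = ln(0.0164/0.0143)/(2πk) = 0.1370/(2π·50.1) = 4.353×10^-4 m·K/W
  R'_rubber = ln(0.0211/0.0164)/(2πk) = 0.2520/(2π·0.183) = 0.2192 m·K/W
  R'_HDPE = ln(0.0305/0.0211)/(2πk) = 0.3685/(2π·0.454) = 0.1292 m·K/W
ΣR = 4.353×10^-4 + 0.2192 + 0.1292 = 0.3488 m·K/W
Q' = ΔT/ΣR = (65.2 °C − 26.7 °C)/0.3488 = 110.4 W/m
From the inner boundary to the rubber/HDPE interface, ΣR_partial = 0.2196 m·K/W.
T_interface = T_in − Q'·ΣR_partial = 65.2 °C − (110.4)(0.2196) = 41.0 °C

T = 41.0 °C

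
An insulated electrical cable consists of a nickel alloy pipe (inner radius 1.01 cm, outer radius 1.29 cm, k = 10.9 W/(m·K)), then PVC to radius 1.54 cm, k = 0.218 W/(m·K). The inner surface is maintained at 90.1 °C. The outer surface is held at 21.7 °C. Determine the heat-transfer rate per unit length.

Resistance network (inner→outer):
  R'_nickel alloy = ln(0.0129/0.0101)/(2πk) = 0.2447/(2π·10.9) = 0.003573 m·K/W
  R'_PVC = ln(0.0154/0.0129)/(2πk) = 0.1771/(2π·0.218) = 0.1293 m·K/W
ΣR = 0.003573 + 0.1293 = 0.1329 m·K/W
Q' = ΔT/ΣR = (90.1 °C − 21.7 °C)/0.1329 = 515 W/m

Q' = 515 W/m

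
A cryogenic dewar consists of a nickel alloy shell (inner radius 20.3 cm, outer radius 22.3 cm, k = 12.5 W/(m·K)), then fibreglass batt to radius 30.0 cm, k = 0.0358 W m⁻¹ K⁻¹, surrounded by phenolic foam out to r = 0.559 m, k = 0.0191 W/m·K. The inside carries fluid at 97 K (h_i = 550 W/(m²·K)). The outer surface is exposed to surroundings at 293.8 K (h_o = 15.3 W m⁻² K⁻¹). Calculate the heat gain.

Series thermal resistances, inner to outer:
  R_conv,in = 1/(4πr²h) = 1/(4π·0.203²·550) = 0.003511 K/W
  R_nickel alloy = (1/0.203 − 1/0.223)/(4πk) = 0.4418/(4π·12.5) = 0.002813 K/W
  R_fibreglass batt = (1/0.223 − 1/0.300)/(4πk) = 1.151/(4π·0.0358) = 2.558 K/W
  R_phenolic foam = (1/0.300 − 1/0.559)/(4πk) = 1.544/(4π·0.0191) = 6.435 K/W
  R_conv,out = 1/(4πr²h) = 1/(4π·0.559²·15.3) = 0.01664 K/W
ΣR = 0.003511 + 0.002813 + 2.558 + 6.435 + 0.01664 = 9.016 K/W
Q = ΔT/ΣR = (97 K − 293.8 K)/9.016 = -21.8 W
(Negative Q ⇒ heat flows inward; heat gain = 21.8 W.)

Q = 21.8 W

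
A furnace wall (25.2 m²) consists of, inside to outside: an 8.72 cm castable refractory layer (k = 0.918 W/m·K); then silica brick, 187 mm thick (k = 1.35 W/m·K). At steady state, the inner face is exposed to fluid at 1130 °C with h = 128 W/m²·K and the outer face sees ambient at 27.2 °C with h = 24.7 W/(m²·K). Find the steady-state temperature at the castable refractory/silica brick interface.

T = 728 °C

Series thermal resistances, inner to outer:
  R_conv,in = 1/(hA) = 1/(128·25.2) = 3.100×10^-4 K/W
  R_castable refractory = L/(kA) = 0.0872/(0.918·25.2) = 0.003769 K/W
  R_silica brick = L/(kA) = 0.187/(1.35·25.2) = 0.005497 K/W
  R_conv,out = 1/(hA) = 1/(24.7·25.2) = 0.001607 K/W
ΣR = 3.100×10^-4 + 0.003769 + 0.005497 + 0.001607 = 0.01118 K/W
Q = ΔT/ΣR = (1130 °C − 27.2 °C)/0.01118 = 98640 W
From the inner boundary to the castable refractory/silica brick interface, ΣR_partial = 0.004079 K/W.
T_interface = T_in − Q·ΣR_partial = 1130 °C − (98640)(0.004079) = 728 °C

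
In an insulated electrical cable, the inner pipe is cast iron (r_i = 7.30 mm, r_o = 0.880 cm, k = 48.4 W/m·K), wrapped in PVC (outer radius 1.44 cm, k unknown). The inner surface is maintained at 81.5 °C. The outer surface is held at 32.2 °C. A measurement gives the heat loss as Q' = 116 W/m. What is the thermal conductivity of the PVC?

k = 0.185 W/m·K

ΣR = ΔT/Q' = |81.5 − 32.2|/116 = 0.4250 m·K/W
Known resistances:
  R'_cast iron = ln(0.00880/0.00730)/(2πk) = 0.1869/(2π·48.4) = 6.145×10^-4 m·K/W
R_PVC = ΣR − ΣR_known = 0.4250 − 6.145×10^-4 = 0.4244 m·K/W
ln(r₂/r₁)/(2πk) = 0.4244 ⇒ k = 0.4925/(2π·0.4244) = 0.185 W/m·K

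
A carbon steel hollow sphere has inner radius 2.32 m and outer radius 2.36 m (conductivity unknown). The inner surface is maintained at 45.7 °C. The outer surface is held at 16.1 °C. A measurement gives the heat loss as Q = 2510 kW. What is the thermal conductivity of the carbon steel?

k = 49.3 W/m·K

ΣR = ΔT/Q = |45.7 − 16.1|/2.51×10^6 = 1.179×10^-5 K/W
(1/r₁−1/r₂)/(4πk) = 1.179×10^-5 ⇒ k = 0.007306/(4π·1.179×10^-5) = 49.3 W/m·K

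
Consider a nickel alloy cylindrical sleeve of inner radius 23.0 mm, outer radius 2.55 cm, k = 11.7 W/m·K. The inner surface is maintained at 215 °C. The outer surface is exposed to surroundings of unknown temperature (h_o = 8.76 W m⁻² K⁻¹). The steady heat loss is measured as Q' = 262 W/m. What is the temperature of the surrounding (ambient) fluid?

T_out = 28.0 °C

Series resistances:
  R'_nickel alloy = ln(0.0255/0.0230)/(2πk) = 0.1032/(2π·11.7) = 0.001404 m·K/W
  R'_conv,out = 1/(2πr h) = 1/(2π·0.0255·8.76) = 0.7125 m·K/W
ΣR = 0.7139 m·K/W
ΔT = Q'·ΣR = 262 × 0.7139 = 187.0 K
Heat flows outward, so T_out = T_in − ΔT = 215 − 187.0 = 28.0 °C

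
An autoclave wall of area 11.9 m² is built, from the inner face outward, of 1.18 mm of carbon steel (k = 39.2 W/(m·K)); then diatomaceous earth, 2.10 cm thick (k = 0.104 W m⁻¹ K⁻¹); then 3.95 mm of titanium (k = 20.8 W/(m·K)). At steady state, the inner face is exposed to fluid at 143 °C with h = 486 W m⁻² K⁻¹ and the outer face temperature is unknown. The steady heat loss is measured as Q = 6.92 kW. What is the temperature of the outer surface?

T_out = 24.3 °C

Series resistances:
  R_conv,in = 1/(hA) = 1/(486·11.9) = 1.729×10^-4 K/W
  R_carbon steel = L/(kA) = 0.00118/(39.2·11.9) = 2.530×10^-6 K/W
  R_diatomaceous earth = L/(kA) = 0.0210/(0.104·11.9) = 0.01697 K/W
  R_titanium = L/(kA) = 0.00395/(20.8·11.9) = 1.596×10^-5 K/W
ΣR = 0.01716 K/W
ΔT = Q·ΣR = 6920 × 0.01716 = 118.7 K
Heat flows outward, so T_out = T_in − ΔT = 143 − 118.7 = 24.3 °C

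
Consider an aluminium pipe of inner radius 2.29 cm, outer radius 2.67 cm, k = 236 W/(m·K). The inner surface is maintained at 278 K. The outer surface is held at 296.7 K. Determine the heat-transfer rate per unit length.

Q' = 181 kW/m

Q' = 2πk·ΔT/ln(r₂/r₁) = 2π × 236 × 18.7 / ln(0.0267/0.0229) = 1.81×10^5 W/m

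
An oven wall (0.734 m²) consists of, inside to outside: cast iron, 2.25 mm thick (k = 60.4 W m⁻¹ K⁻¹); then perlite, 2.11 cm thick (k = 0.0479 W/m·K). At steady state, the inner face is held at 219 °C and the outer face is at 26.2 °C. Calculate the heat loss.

Q = 321 W

Resistance network (inner→outer):
  R_cast iron = L/(kA) = 0.00225/(60.4·0.734) = 5.075×10^-5 K/W
  R_perlite = L/(kA) = 0.0211/(0.0479·0.734) = 0.6001 K/W
ΣR = 5.075×10^-5 + 0.6001 = 0.6002 K/W
Q = ΔT/ΣR = (219 °C − 26.2 °C)/0.6002 = 321 W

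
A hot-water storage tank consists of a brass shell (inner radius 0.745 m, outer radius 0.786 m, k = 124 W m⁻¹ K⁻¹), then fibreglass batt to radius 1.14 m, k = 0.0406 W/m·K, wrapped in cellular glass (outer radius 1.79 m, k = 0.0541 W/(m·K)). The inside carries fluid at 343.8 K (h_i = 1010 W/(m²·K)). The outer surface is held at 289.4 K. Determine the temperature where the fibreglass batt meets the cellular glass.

Resistance network (inner→outer):
  R_conv,in = 1/(4πr²h) = 1/(4π·0.745²·1010) = 1.420×10^-4 K/W
  R_brass = (1/0.745 − 1/0.786)/(4πk) = 0.07002/(4π·124) = 4.493×10^-5 K/W
  R_fibreglass batt = (1/0.786 − 1/1.14)/(4πk) = 0.3951/(4π·0.0406) = 0.7744 K/W
  R_cellular glass = (1/1.14 − 1/1.79)/(4πk) = 0.3185/(4π·0.0541) = 0.4685 K/W
ΣR = 1.420×10^-4 + 4.493×10^-5 + 0.7744 + 0.4685 = 1.243 K/W
Q = ΔT/ΣR = (343.8 K − 289.4 K)/1.243 = 43.77 W
From the inner boundary to the fibreglass batt/cellular glass interface, ΣR_partial = 0.7746 K/W.
T_interface = T_in − Q·ΣR_partial = 343.8 K − (43.77)(0.7746) = 309.9 K

T = 309.9 K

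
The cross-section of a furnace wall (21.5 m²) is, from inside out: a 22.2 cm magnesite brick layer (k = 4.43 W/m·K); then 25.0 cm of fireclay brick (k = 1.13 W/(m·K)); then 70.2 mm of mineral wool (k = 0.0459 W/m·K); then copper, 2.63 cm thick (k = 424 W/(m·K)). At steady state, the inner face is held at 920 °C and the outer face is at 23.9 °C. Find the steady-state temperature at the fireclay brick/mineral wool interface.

T = 785 °C

Treat each layer as a resistance in series:
  R_magnesite brick = L/(kA) = 0.222/(4.43·21.5) = 0.002331 K/W
  R_fireclay brick = L/(kA) = 0.250/(1.13·21.5) = 0.01029 K/W
  R_mineral wool = L/(kA) = 0.0702/(0.0459·21.5) = 0.07114 K/W
  R_copper = L/(kA) = 0.0263/(424·21.5) = 2.885×10^-6 K/W
ΣR = 0.002331 + 0.01029 + 0.07114 + 2.885×10^-6 = 0.08376 K/W
Q = ΔT/ΣR = (920 °C − 23.9 °C)/0.08376 = 10700 W
From the inner boundary to the fireclay brick/mineral wool interface, ΣR_partial = 0.01262 K/W.
T_interface = T_in − Q·ΣR_partial = 920 °C − (10700)(0.01262) = 785 °C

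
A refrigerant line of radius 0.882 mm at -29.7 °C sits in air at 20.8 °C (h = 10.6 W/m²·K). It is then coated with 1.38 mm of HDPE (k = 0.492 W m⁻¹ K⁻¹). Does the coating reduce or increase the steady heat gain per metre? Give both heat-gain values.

Critical radius for a cylinder: r_cr = k/h = 0.0464 m = 4.64 cm.
Outer radius after coating: r₂ = 8.82×10^-4 + 0.00138 = 0.002262 m.
Since r₁ < r_cr and r₂ ≤ r_cr, the coating moves toward the maximum at r_cr — heat gain rises.
Bare: R = 1/(2πr₁h) = 17.02 m·K/W; Q = 50.5/17.02 = 2.97 W/m.
Coated: R = R_cond + R_conv = 6.942 m·K/W; Q = 50.5/6.942 = 7.27 W/m.

increases: 2.97 → 7.27 W/m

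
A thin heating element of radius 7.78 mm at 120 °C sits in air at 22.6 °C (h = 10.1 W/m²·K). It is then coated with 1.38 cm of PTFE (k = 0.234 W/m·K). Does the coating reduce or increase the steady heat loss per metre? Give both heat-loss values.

Critical radius for a cylinder: r_cr = k/h = 0.0232 m = 2.32 cm.
Outer radius after coating: r₂ = 0.00778 + 0.0138 = 0.02158 m.
Since r₁ < r_cr and r₂ ≤ r_cr, the coating moves toward the maximum at r_cr — heat loss rises.
Bare: R = 1/(2πr₁h) = 2.025 m·K/W; Q = 97.4/2.025 = 48.1 W/m.
Coated: R = R_cond + R_conv = 1.424 m·K/W; Q = 97.4/1.424 = 68.4 W/m.

increases: 48.1 → 68.4 W/m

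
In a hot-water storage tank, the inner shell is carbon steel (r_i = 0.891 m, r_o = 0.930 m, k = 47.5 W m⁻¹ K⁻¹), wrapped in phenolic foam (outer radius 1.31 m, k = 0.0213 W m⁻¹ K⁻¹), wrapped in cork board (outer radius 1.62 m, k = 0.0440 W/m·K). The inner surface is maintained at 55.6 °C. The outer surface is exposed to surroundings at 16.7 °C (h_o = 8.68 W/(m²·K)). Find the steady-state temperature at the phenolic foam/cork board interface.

T = 24.0 °C

Series thermal resistances, inner to outer:
  R_carbon steel = (1/0.891 − 1/0.930)/(4πk) = 0.04707/(4π·47.5) = 7.885×10^-5 K/W
  R_phenolic foam = (1/0.930 − 1/1.31)/(4πk) = 0.3119/(4π·0.0213) = 1.165 K/W
  R_cork board = (1/1.31 − 1/1.62)/(4πk) = 0.1461/(4π·0.0440) = 0.2642 K/W
  R_conv,out = 1/(4πr²h) = 1/(4π·1.62²·8.68) = 0.003493 K/W
ΣR = 7.885×10^-5 + 1.165 + 0.2642 + 0.003493 = 1.433 K/W
Q = ΔT/ΣR = (55.6 °C − 16.7 °C)/1.433 = 27.15 W
From the inner boundary to the phenolic foam/cork board interface, ΣR_partial = 1.165 K/W.
T_interface = T_in − Q·ΣR_partial = 55.6 °C − (27.15)(1.165) = 24.0 °C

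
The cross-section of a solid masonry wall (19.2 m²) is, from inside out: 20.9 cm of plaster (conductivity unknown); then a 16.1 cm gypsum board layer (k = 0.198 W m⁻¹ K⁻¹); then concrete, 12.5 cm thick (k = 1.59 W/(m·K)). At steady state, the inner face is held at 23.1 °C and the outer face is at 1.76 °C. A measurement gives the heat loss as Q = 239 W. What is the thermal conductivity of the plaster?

ΣR = ΔT/Q = |23.1 − 1.76|/239 = 0.08929 K/W
Known resistances:
  R_gypsum board = L/(kA) = 0.161/(0.198·19.2) = 0.04235 K/W
  R_concrete = L/(kA) = 0.125/(1.59·19.2) = 0.004095 K/W
R_plaster = ΣR − ΣR_known = 0.08929 − 0.04645 = 0.04284 K/W
L/(kA) = 0.04284 ⇒ k = 0.209/(0.04284·19.2) = 0.254 W/m·K

k = 0.254 W/m·K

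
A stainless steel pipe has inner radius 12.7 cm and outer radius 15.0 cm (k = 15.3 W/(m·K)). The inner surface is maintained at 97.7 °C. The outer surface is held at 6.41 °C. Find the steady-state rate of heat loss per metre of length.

Q' = 52700 W/m

Q' = 2πk·ΔT/ln(r₂/r₁) = 2π × 15.3 × 91.29 / ln(0.150/0.127) = 52700 W/m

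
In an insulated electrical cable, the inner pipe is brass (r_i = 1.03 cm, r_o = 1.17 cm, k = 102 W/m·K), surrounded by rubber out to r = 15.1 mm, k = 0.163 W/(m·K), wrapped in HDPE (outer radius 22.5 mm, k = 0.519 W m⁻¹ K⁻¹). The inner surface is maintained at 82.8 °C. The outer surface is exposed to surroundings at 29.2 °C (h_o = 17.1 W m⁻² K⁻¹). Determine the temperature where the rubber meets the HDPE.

Series thermal resistances, inner to outer:
  R'_brass = ln(0.0117/0.0103)/(2πk) = 0.1274/(2π·102) = 1.989×10^-4 m·K/W
  R'_rubber = ln(0.0151/0.0117)/(2πk) = 0.2551/(2π·0.163) = 0.2491 m·K/W
  R'_HDPE = ln(0.0225/0.0151)/(2πk) = 0.3988/(2π·0.519) = 0.1223 m·K/W
  R'_conv,out = 1/(2πr h) = 1/(2π·0.0225·17.1) = 0.4137 m·K/W
ΣR = 1.989×10^-4 + 0.2491 + 0.1223 + 0.4137 = 0.7853 m·K/W
Q' = ΔT/ΣR = (82.8 °C − 29.2 °C)/0.7853 = 68.25 W/m
From the inner boundary to the rubber/HDPE interface, ΣR_partial = 0.2493 m·K/W.
T_interface = T_in − Q'·ΣR_partial = 82.8 °C − (68.25)(0.2493) = 65.8 °C

T = 65.8 °C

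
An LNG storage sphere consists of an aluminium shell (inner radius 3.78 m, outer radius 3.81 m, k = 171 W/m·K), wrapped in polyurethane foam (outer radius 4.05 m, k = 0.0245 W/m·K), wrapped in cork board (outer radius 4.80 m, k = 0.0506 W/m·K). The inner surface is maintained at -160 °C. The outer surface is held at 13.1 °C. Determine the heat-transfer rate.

Q = 1560 W

Resistance network (inner→outer):
  R_aluminium = (1/3.78 − 1/3.81)/(4πk) = 0.002083/(4π·171) = 9.694×10^-7 K/W
  R_polyurethane foam = (1/3.81 − 1/4.05)/(4πk) = 0.01555/(4π·0.0245) = 0.05052 K/W
  R_cork board = (1/4.05 − 1/4.80)/(4πk) = 0.03858/(4π·0.0506) = 0.06067 K/W
ΣR = 9.694×10^-7 + 0.05052 + 0.06067 = 0.1112 K/W
Q = ΔT/ΣR = (-160 °C − 13.1 °C)/0.1112 = -1560 W
(Negative Q ⇒ heat flows inward; heat gain = 1560 W.)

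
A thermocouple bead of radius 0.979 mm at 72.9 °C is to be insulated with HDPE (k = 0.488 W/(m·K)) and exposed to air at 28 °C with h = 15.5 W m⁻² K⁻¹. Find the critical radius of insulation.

r_cr = 6.30 cm

For a sphere, r_cr = 2k_ins/h = 2·0.488/15.5 = 0.0630 m = 6.30 cm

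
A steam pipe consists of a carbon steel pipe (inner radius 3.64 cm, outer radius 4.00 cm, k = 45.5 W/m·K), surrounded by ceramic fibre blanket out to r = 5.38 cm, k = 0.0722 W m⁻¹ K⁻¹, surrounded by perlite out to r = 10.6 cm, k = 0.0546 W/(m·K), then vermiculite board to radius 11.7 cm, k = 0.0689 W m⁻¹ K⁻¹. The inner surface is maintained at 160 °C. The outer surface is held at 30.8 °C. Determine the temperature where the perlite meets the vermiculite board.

Series thermal resistances, inner to outer:
  R'_carbon steel = ln(0.0400/0.0364)/(2πk) = 0.09431/(2π·45.5) = 3.299×10^-4 m·K/W
  R'_ceramic fibre blanket = ln(0.0538/0.0400)/(2πk) = 0.2964/(2π·0.0722) = 0.6534 m·K/W
  R'_perlite = ln(0.106/0.0538)/(2πk) = 0.6782/(2π·0.0546) = 1.977 m·K/W
  R'_vermiculite board = ln(0.117/0.106)/(2πk) = 0.09873/(2π·0.0689) = 0.2281 m·K/W
ΣR = 3.299×10^-4 + 0.6534 + 1.977 + 0.2281 = 2.859 m·K/W
Q' = ΔT/ΣR = (160 °C − 30.8 °C)/2.859 = 45.19 W/m
From the inner boundary to the perlite/vermiculite board interface, ΣR_partial = 2.631 m·K/W.
T_interface = T_in − Q'·ΣR_partial = 160 °C − (45.19)(2.631) = 41.1 °C

T = 41.1 °C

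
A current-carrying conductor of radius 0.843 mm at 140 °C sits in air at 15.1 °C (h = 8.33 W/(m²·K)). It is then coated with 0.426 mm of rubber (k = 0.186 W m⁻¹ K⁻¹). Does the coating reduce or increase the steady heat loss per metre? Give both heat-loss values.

Critical radius for a cylinder: r_cr = k/h = 0.0223 m = 2.23 cm.
Outer radius after coating: r₂ = 8.43×10^-4 + 4.26×10^-4 = 0.001269 m.
Since r₁ < r_cr and r₂ ≤ r_cr, the coating moves toward the maximum at r_cr — heat loss rises.
Bare: R = 1/(2πr₁h) = 22.66 m·K/W; Q = 124.9/22.66 = 5.51 W/m.
Coated: R = R_cond + R_conv = 15.41 m·K/W; Q = 124.9/15.41 = 8.11 W/m.

increases: 5.51 → 8.11 W/m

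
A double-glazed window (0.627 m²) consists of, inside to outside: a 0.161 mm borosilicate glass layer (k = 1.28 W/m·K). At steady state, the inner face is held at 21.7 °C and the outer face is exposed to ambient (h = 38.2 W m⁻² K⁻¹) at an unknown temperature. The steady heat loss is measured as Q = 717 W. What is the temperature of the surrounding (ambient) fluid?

Series resistances:
  R_borosilicate glass = L/(kA) = 1.61×10^-4/(1.28·0.627) = 2.006×10^-4 K/W
  R_conv,out = 1/(hA) = 1/(38.2·0.627) = 0.04175 K/W
ΣR = 0.04195 K/W
ΔT = Q·ΣR = 717 × 0.04195 = 30.08 K
Heat flows outward, so T_out = T_in − ΔT = 21.7 − 30.08 = -8.38 °C

T_out = -8.38 °C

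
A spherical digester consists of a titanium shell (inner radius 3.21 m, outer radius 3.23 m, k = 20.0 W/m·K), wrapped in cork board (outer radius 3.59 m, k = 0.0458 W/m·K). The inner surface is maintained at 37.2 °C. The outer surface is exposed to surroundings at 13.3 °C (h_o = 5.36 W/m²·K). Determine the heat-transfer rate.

Resistance network (inner→outer):
  R_titanium = (1/3.21 − 1/3.23)/(4πk) = 0.001929/(4π·20.0) = 7.675×10^-6 K/W
  R_cork board = (1/3.23 − 1/3.59)/(4πk) = 0.03105/(4π·0.0458) = 0.05394 K/W
  R_conv,out = 1/(4πr²h) = 1/(4π·3.59²·5.36) = 0.001152 K/W
ΣR = 7.675×10^-6 + 0.05394 + 0.001152 = 0.05510 K/W
Q = ΔT/ΣR = (37.2 °C − 13.3 °C)/0.05510 = 434 W

Q = 434 W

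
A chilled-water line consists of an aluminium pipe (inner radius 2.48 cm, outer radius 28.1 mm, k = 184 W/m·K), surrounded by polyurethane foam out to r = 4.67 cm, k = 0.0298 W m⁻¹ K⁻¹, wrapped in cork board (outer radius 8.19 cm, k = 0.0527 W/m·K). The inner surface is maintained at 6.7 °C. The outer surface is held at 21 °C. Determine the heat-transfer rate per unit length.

Resistance network (inner→outer):
  R'_aluminium = ln(0.0281/0.0248)/(2πk) = 0.1249/(2π·184) = 1.081×10^-4 m·K/W
  R'_polyurethane foam = ln(0.0467/0.0281)/(2πk) = 0.5080/(2π·0.0298) = 2.713 m·K/W
  R'_cork board = ln(0.0819/0.0467)/(2πk) = 0.5618/(2π·0.0527) = 1.697 m·K/W
ΣR = 1.081×10^-4 + 2.713 + 1.697 = 4.410 m·K/W
Q' = ΔT/ΣR = (6.7 °C − 21 °C)/4.410 = -3.24 W/m
(Negative Q' ⇒ heat flows inward; heat gain = 3.24 W/m.)

Q' = 3.24 W/m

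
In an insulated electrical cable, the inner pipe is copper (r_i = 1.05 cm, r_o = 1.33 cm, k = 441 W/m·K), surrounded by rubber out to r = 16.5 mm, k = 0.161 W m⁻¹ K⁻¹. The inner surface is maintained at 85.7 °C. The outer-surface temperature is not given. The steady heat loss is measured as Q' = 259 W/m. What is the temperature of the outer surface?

T_out = 30.5 °C

Sum the resistances:
  R'_copper = ln(0.0133/0.0105)/(2πk) = 0.2364/(2π·441) = 8.531×10^-5 m·K/W
  R'_rubber = ln(0.0165/0.0133)/(2πk) = 0.2156/(2π·0.161) = 0.2131 m·K/W
ΣR = 0.2132 m·K/W
ΔT = Q'·ΣR = 259 × 0.2132 = 55.22 K
Heat flows outward, so T_out = T_in − ΔT = 85.7 − 55.22 = 30.5 °C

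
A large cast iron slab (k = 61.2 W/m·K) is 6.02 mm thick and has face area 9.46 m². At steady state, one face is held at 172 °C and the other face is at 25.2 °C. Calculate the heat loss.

Q = kA·ΔT/L = 61.2 × 9.46 × |172 °C − 25.2 °C| / 0.00602 = 1.41×10^7 W

Q = 14100 kW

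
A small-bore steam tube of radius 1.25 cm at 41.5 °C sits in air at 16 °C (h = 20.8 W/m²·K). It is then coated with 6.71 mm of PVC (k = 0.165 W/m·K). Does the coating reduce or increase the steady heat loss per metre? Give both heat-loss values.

reduces: 41.7 → 31.4 W/m

Critical radius for a cylinder: r_cr = k/h = 0.00793 m = 0.793 cm.
Outer radius after coating: r₂ = 0.0125 + 0.00671 = 0.01921 m.
Since r₁ ≥ r_cr, any added insulation reduces the heat loss.
Bare: R = 1/(2πr₁h) = 0.6121 m·K/W; Q = 25.5/0.6121 = 41.7 W/m.
Coated: R = R_cond + R_conv = 0.8128 m·K/W; Q = 25.5/0.8128 = 31.4 W/m.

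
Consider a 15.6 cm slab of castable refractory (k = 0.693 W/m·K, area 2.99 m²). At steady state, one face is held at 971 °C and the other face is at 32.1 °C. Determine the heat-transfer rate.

Q = kA·ΔT/L = 0.693 × 2.99 × |971 °C − 32.1 °C| / 0.156 = 12500 W

Q = 12.5 kW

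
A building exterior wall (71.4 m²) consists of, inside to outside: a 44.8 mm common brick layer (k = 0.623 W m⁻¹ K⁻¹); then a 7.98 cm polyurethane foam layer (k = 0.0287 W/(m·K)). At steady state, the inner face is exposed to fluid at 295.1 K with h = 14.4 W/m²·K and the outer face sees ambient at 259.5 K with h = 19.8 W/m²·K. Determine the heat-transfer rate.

Resistance network (inner→outer):
  R_conv,in = 1/(hA) = 1/(14.4·71.4) = 9.726×10^-4 K/W
  R_common brick = L/(kA) = 0.0448/(0.623·71.4) = 0.001007 K/W
  R_polyurethane foam = L/(kA) = 0.0798/(0.0287·71.4) = 0.03894 K/W
  R_conv,out = 1/(hA) = 1/(19.8·71.4) = 7.074×10^-4 K/W
ΣR = 9.726×10^-4 + 0.001007 + 0.03894 + 7.074×10^-4 = 0.04163 K/W
Q = ΔT/ΣR = (295.1 K − 259.5 K)/0.04163 = 855 W

Q = 855 W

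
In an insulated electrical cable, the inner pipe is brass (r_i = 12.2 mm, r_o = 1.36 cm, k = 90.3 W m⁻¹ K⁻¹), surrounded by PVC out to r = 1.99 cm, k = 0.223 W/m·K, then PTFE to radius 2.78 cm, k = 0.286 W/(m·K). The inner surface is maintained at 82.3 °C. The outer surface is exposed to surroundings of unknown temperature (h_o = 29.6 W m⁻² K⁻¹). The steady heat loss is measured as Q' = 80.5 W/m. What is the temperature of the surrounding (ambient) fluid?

Sum the resistances:
  R'_brass = ln(0.0136/0.0122)/(2πk) = 0.1086/(2π·90.3) = 1.915×10^-4 m·K/W
  R'_PVC = ln(0.0199/0.0136)/(2πk) = 0.3806/(2π·0.223) = 0.2717 m·K/W
  R'_PTFE = ln(0.0278/0.0199)/(2πk) = 0.3343/(2π·0.286) = 0.1860 m·K/W
  R'_conv,out = 1/(2πr h) = 1/(2π·0.0278·29.6) = 0.1934 m·K/W
ΣR = 0.6513 m·K/W
ΔT = Q'·ΣR = 80.5 × 0.6513 = 52.43 K
Heat flows outward, so T_out = T_in − ΔT = 82.3 − 52.43 = 29.9 °C

T_out = 29.9 °C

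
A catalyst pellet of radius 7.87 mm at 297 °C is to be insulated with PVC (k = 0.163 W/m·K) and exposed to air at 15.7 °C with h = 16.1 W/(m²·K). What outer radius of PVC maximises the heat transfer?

r_cr = 2.02 cm

For a sphere, r_cr = 2k_ins/h = 2·0.163/16.1 = 0.0202 m = 2.02 cm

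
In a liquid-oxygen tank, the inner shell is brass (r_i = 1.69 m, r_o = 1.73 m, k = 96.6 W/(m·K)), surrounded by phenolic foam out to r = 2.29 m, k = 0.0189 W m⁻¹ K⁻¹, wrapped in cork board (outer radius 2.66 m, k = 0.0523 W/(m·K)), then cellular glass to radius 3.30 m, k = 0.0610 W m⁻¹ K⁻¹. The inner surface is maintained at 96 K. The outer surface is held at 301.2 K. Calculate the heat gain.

Series thermal resistances, inner to outer:
  R_brass = (1/1.69 − 1/1.73)/(4πk) = 0.01368/(4π·96.6) = 1.127×10^-5 K/W
  R_phenolic foam = (1/1.73 − 1/2.29)/(4πk) = 0.1414/(4π·0.0189) = 0.5952 K/W
  R_cork board = (1/2.29 − 1/2.66)/(4πk) = 0.06074/(4π·0.0523) = 0.09242 K/W
  R_cellular glass = (1/2.66 − 1/3.30)/(4πk) = 0.07291/(4π·0.0610) = 0.09511 K/W
ΣR = 1.127×10^-5 + 0.5952 + 0.09242 + 0.09511 = 0.7827 K/W
Q = ΔT/ΣR = (96 K − 301.2 K)/0.7827 = -262 W
(Negative Q ⇒ heat flows inward; heat gain = 262 W.)

Q = 262 W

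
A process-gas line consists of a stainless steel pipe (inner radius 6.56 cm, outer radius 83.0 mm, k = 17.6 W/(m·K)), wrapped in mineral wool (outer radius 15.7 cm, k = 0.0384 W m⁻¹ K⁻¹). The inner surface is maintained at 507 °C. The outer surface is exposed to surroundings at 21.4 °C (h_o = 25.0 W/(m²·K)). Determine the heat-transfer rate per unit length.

Q' = 181 W/m

Treat each layer as a resistance in series:
  R'_stainless steel = ln(0.0830/0.0656)/(2πk) = 0.2353/(2π·17.6) = 0.002127 m·K/W
  R'_mineral wool = ln(0.157/0.0830)/(2πk) = 0.6374/(2π·0.0384) = 2.642 m·K/W
  R'_conv,out = 1/(2πr h) = 1/(2π·0.157·25.0) = 0.04055 m·K/W
ΣR = 0.002127 + 2.642 + 0.04055 = 2.685 m·K/W
Q' = ΔT/ΣR = (507 °C − 21.4 °C)/2.685 = 181 W/m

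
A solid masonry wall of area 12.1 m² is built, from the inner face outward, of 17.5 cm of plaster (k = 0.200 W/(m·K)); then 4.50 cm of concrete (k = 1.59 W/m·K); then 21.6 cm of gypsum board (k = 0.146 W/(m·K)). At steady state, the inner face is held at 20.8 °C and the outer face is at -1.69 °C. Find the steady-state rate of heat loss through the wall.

Q = 114 W

Resistance network (inner→outer):
  R_plaster = L/(kA) = 0.175/(0.200·12.1) = 0.07231 K/W
  R_concrete = L/(kA) = 0.0450/(1.59·12.1) = 0.002339 K/W
  R_gypsum board = L/(kA) = 0.216/(0.146·12.1) = 0.1223 K/W
ΣR = 0.07231 + 0.002339 + 0.1223 = 0.1969 K/W
Q = ΔT/ΣR = (20.8 °C − -1.69 °C)/0.1969 = 114 W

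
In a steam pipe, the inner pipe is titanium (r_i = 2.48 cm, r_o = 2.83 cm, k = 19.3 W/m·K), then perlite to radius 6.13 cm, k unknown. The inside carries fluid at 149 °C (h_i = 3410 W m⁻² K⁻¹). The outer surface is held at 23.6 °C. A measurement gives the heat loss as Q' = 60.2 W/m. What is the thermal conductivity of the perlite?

ΣR = ΔT/Q' = |149 − 23.6|/60.2 = 2.083 m·K/W
Known resistances:
  R'_conv,in = 1/(2πr h) = 1/(2π·0.0248·3410) = 0.001882 m·K/W
  R'_titanium = ln(0.0283/0.0248)/(2πk) = 0.1320/(2π·19.3) = 0.001089 m·K/W
R_perlite = ΣR − ΣR_known = 2.083 − 0.002971 = 2.080 m·K/W
ln(r₂/r₁)/(2πk) = 2.080 ⇒ k = 0.7729/(2π·2.080) = 0.0591 W/m·K

k = 0.0591 W/m·K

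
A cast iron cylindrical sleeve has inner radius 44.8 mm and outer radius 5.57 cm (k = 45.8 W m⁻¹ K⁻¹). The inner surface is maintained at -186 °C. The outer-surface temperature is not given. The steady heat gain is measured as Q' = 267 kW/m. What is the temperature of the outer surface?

T_out = 16.1 °C

Series resistances:
  R'_cast iron = ln(0.0557/0.0448)/(2πk) = 0.2178/(2π·45.8) = 7.568×10^-4 m·K/W
ΣR = 7.568×10^-4 m·K/W
ΔT = Q'·ΣR = 2.67×10^5 × 7.568×10^-4 = 202.1 K
Heat flows inward, so T_out = T_in + ΔT = -186 + 202.1 = 16.1 °C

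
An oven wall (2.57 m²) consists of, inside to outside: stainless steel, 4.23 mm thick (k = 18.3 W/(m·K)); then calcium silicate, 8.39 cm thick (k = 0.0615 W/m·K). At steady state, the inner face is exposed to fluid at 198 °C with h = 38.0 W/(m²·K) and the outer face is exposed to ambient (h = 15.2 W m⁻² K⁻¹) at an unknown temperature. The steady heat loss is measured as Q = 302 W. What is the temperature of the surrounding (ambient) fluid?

Series resistances:
  R_conv,in = 1/(hA) = 1/(38.0·2.57) = 0.01024 K/W
  R_stainless steel = L/(kA) = 0.00423/(18.3·2.57) = 8.994×10^-5 K/W
  R_calcium silicate = L/(kA) = 0.0839/(0.0615·2.57) = 0.5308 K/W
  R_conv,out = 1/(hA) = 1/(15.2·2.57) = 0.02560 K/W
ΣR = 0.5668 K/W
ΔT = Q·ΣR = 302 × 0.5668 = 171.2 K
Heat flows outward, so T_out = T_in − ΔT = 198 − 171.2 = 26.8 °C

T_out = 26.8 °C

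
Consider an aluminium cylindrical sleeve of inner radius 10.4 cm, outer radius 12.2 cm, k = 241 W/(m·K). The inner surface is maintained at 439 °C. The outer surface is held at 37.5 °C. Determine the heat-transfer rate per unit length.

Q' = 2πk·ΔT/ln(r₂/r₁) = 2π × 241 × 401.5 / ln(0.122/0.104) = 3.81×10^6 W/m

Q' = 3810 kW/m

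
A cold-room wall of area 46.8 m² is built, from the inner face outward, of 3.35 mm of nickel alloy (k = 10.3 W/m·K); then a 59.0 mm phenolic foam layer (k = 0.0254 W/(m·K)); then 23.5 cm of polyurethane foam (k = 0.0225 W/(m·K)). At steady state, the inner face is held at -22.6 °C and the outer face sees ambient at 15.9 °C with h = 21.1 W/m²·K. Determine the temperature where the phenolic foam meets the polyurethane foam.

Resistance network (inner→outer):
  R_nickel alloy = L/(kA) = 0.00335/(10.3·46.8) = 6.950×10^-6 K/W
  R_phenolic foam = L/(kA) = 0.0590/(0.0254·46.8) = 0.04963 K/W
  R_polyurethane foam = L/(kA) = 0.235/(0.0225·46.8) = 0.2232 K/W
  R_conv,out = 1/(hA) = 1/(21.1·46.8) = 0.001013 K/W
ΣR = 6.950×10^-6 + 0.04963 + 0.2232 + 0.001013 = 0.2738 K/W
Q = ΔT/ΣR = (-22.6 °C − 15.9 °C)/0.2738 = -140.6 W
From the inner boundary to the phenolic foam/polyurethane foam interface, ΣR_partial = 0.04964 K/W.
T_interface = T_in − Q·ΣR_partial = -22.6 °C − (-140.6)(0.04964) = -15.6 °C

T = -15.6 °C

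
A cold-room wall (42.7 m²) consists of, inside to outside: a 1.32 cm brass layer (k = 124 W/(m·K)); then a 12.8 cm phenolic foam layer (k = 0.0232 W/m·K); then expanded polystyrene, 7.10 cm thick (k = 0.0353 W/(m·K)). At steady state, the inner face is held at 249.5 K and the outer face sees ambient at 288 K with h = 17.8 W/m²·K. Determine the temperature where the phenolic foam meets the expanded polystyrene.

T = 277.51 K

Series thermal resistances, inner to outer:
  R_brass = L/(kA) = 0.0132/(124·42.7) = 2.493×10^-6 K/W
  R_phenolic foam = L/(kA) = 0.128/(0.0232·42.7) = 0.1292 K/W
  R_expanded polystyrene = L/(kA) = 0.0710/(0.0353·42.7) = 0.04710 K/W
  R_conv,out = 1/(hA) = 1/(17.8·42.7) = 0.001316 K/W
ΣR = 2.493×10^-6 + 0.1292 + 0.04710 + 0.001316 = 0.1776 K/W
Q = ΔT/ΣR = (249.5 K − 288 K)/0.1776 = -216.8 W
From the inner boundary to the phenolic foam/expanded polystyrene interface, ΣR_partial = 0.1292 K/W.
T_interface = T_in − Q·ΣR_partial = 249.5 K − (-216.8)(0.1292) = 277.51 K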